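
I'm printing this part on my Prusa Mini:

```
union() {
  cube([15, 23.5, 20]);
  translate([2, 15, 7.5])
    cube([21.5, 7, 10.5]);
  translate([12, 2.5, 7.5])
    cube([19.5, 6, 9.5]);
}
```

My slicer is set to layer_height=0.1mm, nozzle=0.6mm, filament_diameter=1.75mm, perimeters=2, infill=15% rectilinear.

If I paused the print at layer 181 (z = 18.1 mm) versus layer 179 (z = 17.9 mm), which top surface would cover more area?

layer 179 (z = 17.9 mm)

Layer 181 (z = 18.1): the 15×23.5 cube contributes its full rectangle (area 352.50 mm²); the cube at (2, 15) is not intersected at this z (z outside [7.5, 18]); the cube at (12, 2.5) is absent (z outside [7.5, 17]); Taking the union: only the 15×23.5 cube is present, so the union is just that shape — area = 352.50 mm². So its area = 352.50 mm². Layer 179 (z = 17.9): the cube (footprint 15×23.5) is included at this height (area 352.50 mm²); the 21.5×7 cube at (2, 15) contributes its full rectangle (area 150.50 mm²); the cube at (12, 2.5) is absent (z outside [7.5, 17]); Taking the union: the regions partially overlap — summed areas 503.00 mm² minus the doubly-counted overlap 91.00 mm² gives 412.00 mm² — area = 412.00 mm². So its area = 412.00 mm². Layer 179 is larger (412.00 vs 352.50 mm²).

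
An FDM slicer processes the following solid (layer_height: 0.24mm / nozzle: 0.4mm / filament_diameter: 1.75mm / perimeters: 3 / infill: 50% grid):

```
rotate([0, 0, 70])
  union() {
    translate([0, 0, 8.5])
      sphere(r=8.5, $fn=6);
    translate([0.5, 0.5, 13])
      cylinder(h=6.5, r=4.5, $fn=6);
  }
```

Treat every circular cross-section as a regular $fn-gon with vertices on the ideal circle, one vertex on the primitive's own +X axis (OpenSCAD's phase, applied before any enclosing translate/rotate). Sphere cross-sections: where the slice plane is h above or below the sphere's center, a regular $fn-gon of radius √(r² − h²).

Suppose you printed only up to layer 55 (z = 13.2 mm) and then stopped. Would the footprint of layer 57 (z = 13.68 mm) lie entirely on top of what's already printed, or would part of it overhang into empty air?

entirely on top

Compare the two slices. At z = 13.2: the sphere: section is a regular 6-gon, circumradius = √(r²−h²) = √(8.5²−4.7²) = 7.082 (area = (6/2)·7.082²·sin(360°/6) = 130.32 mm²); the cylinder at (0.5, 0.5): section is a regular 6-gon, circumradius r=4.5 (area = (6/2)·4.500²·sin(360°/6) = 52.61 mm²); Merging all regions: the r=4.5 cylinder at (0.5, 0.5) lies entirely inside the r=8.5 sphere, so the union is just the r=8.5 sphere — area = 130.32 mm²; (whole slice rotated 70° about Z — lengths, areas and connectivity unchanged). At z = 13.68: the r=8.5 sphere contributes a regular 6-gon of circumradius √(8.5²−5.18²) = 6.739 (area = (6/2)·6.739²·sin(360°/6) = 118.00 mm²); the r=4.5 cylinder at (0.5, 0.5) gives a regular 6-gon of circumradius 4.5 (constant along its height) (area = (6/2)·4.500²·sin(360°/6) = 52.61 mm²); Taking the union: the r=4.5 cylinder at (0.5, 0.5) lies entirely inside the r=8.5 sphere, so the union is just the r=8.5 sphere — area = 118.00 mm²; (whole slice rotated 70° about Z — lengths, areas and connectivity unchanged). Checking containment: the cross-section at z = 13.68 is a subset of the cross-section at z = 13.2.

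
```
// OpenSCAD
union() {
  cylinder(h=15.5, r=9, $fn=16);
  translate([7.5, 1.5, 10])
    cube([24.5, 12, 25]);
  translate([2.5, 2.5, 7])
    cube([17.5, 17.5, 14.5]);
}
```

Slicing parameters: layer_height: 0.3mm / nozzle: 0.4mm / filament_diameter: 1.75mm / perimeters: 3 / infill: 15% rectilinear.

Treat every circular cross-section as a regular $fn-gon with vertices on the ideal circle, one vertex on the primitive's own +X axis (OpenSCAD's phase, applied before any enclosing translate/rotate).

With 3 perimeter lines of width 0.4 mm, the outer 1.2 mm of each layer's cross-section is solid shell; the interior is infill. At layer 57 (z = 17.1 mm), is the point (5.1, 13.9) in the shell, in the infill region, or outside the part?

At z = 17.1 mm: the cylinder is not intersected at this z (z outside [0, 15.5]); the cube at (7.5, 1.5) (footprint 24.5×12) is included at this height; the cube at (2.5, 2.5) (footprint 17.5×17.5) is included at this height; Combining (union): the regions partially overlap (shared area 137.50 mm²), so overlapping operands fuse into one piece — 1 connected region. Overall, the cross-section is a single solid region. The nearest boundary edge runs (2.50, 2.50)→(2.50, 20.00); distance from the point to it = 2.60 mm. The point is inside the cross-section and 2.60 mm from the nearest boundary — more than the 1.2 mm shell width (3 × 0.4), so it's in the infill interior.

infill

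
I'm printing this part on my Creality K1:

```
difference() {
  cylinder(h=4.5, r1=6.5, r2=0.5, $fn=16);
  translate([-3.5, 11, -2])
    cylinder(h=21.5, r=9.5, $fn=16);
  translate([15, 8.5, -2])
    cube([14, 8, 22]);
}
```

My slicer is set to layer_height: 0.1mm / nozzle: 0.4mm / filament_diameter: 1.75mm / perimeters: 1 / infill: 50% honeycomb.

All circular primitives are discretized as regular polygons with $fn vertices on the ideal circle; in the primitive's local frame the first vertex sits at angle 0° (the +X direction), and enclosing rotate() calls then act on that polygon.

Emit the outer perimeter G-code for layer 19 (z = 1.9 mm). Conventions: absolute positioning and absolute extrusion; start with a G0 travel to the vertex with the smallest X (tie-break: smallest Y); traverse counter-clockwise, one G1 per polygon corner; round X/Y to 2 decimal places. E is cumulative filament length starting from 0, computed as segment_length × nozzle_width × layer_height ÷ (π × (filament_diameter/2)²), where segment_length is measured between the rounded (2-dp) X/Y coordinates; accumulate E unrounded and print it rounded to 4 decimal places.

At z = 1.9 mm: the cone (r1=6.5→r2=0.5) has section circumradius 3.967 here — a regular 16-gon; the r=9.5 cylinder at (-3.5, 11) gives a regular 16-gon of circumradius 9.5 (constant along its height); the cube at (15, 8.5) (footprint 14×8) is included at this height; After the difference (first − rest): starting from the cone, the r=9.5 cylinder at (-3.5, 11) partially overlaps it — only the 6.98 mm² overlap (of its 276.30 mm²) is removed, clipping the outline; the 14×8 cube at (15, 8.5) misses the remaining region (no effect) — 1 connected region. The outline is a single polygon with 16 vertices. Extrusion per mm of travel: 0.4 × 0.1 / (π × 0.875²) = 0.016630. Accumulating E over each segment gives final E = 0.4010.

G0 X-3.97 Y0.00 Z1.90
G1 X-3.66 Y-1.52 E0.0258
G1 X-2.80 Y-2.80 E0.0514
G1 X-1.52 Y-3.66 E0.0771
G1 X0.00 Y-3.97 E0.1029
G1 X1.52 Y-3.66 E0.1287
G1 X2.80 Y-2.80 E0.1543
G1 X3.66 Y-1.52 E0.1800
G1 X3.97 Y0.00 E0.2058
G1 X3.66 Y1.52 E0.2316
G1 X2.80 Y2.80 E0.2572
G1 X1.91 Y3.41 E0.2752
G1 X0.14 Y2.22 E0.3106
G1 X-3.50 Y1.50 E0.3723
G1 X-3.66 Y1.53 E0.3750
G1 X-3.66 Y1.52 E0.3752
G1 X-3.97 Y0.00 E0.4010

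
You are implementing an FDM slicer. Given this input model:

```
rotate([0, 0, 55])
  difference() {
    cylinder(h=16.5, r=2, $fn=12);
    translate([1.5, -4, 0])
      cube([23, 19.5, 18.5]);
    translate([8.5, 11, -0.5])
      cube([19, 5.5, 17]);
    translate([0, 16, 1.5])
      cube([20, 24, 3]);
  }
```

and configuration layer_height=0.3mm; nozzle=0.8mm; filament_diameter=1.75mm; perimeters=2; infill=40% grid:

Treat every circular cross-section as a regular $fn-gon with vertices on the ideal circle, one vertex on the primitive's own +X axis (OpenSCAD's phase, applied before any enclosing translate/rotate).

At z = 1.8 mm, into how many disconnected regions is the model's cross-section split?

1

At z = 1.8 mm: the cylinder: section is a regular 12-gon, circumradius r=2; the 23×19.5 cube at (1.5, -4) contributes its full rectangle; the cube at (8.5, 11) (footprint 19×5.5) is included at this height; the cube at (0, 16) (footprint 20×24) is included at this height; Taking the first minus the rest: starting from the r=2 cylinder, the 23×19.5 cube at (1.5, -4) partially overlaps it — only the 0.79 mm² overlap (of its 448.50 mm²) is removed, clipping the outline; the 19×5.5 cube at (8.5, 11) misses the remaining region (no effect); the 20×24 cube at (0, 16) misses the remaining region (no effect) — 1 connected region; (rotated 55° about Z; rotation is an isometry so areas/perimeters/island counts are preserved). The result has 1 disconnected region.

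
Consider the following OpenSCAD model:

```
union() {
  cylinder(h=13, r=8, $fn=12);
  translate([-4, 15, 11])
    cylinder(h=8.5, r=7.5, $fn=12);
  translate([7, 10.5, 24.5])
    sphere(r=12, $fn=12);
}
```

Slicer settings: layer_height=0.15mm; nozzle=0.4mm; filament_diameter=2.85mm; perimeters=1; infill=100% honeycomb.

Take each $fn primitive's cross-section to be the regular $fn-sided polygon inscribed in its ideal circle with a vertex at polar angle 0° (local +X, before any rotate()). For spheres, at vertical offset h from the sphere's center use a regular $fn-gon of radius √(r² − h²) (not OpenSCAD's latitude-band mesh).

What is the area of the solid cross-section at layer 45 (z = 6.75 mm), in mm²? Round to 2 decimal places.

At z = 6.75 mm: the cylinder: section is a regular 12-gon, circumradius r=8 (area = (12/2)·8.000²·sin(360°/12) = 192.00 mm²); the cylinder at (-4, 15) is not intersected at this z (z outside [11, 19.5]); the sphere at (7, 10.5) is not intersected at this z (|z−center|=17.750 > r=12); Taking the union: only the r=8 cylinder is present, so the union is just that shape — area = 192.00 mm². Overall, the cross-section is a single solid region. Net area = 192.00 mm².

192.00 mm²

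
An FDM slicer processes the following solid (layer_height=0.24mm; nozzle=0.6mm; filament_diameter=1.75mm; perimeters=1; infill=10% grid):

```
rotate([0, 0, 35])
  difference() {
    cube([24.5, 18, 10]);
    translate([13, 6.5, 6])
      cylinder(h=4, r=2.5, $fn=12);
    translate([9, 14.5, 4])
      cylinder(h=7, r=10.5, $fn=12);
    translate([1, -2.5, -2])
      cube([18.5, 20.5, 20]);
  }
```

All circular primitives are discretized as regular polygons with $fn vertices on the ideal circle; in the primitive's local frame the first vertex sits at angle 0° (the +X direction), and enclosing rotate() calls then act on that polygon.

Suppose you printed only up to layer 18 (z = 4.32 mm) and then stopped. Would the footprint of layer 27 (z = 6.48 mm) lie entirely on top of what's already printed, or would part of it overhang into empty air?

Compare the two slices. At z = 4.32: the 24.5×18 cube contributes its full rectangle (area 441.00 mm²); the cylinder at (13, 6.5) is absent (z outside [6, 10]); the r=10.5 cylinder at (9, 14.5) contributes a regular 12-gon of circumradius 10.5 (area = (12/2)·10.500²·sin(360°/12) = 330.75 mm²); the 18.5×20.5 cube at (1, -2.5) contributes its full rectangle (area 379.25 mm²); Subtracting the remaining from the first: starting from the 24.5×18 cube (441.00 mm²), the r=10.5 cylinder at (9, 14.5) partially overlaps it — only the 227.80 mm² overlap (of its 330.75 mm²) is removed, clipping the outline; the 18.5×20.5 cube at (1, -2.5) partially overlaps it — only the 114.55 mm² overlap (of its 379.25 mm²) is removed, clipping the outline — area = 98.66 mm²; (whole slice rotated 35° about Z — lengths, areas and connectivity unchanged). At z = 6.48: the cube (footprint 24.5×18) is included at this height (area 441.00 mm²); the r=2.5 cylinder at (13, 6.5) gives a regular 12-gon of circumradius 2.5 (constant along its height) (area = (12/2)·2.500²·sin(360°/12) = 18.75 mm²); the r=10.5 cylinder at (9, 14.5) contributes a regular 12-gon of circumradius 10.5 (area = (12/2)·10.500²·sin(360°/12) = 330.75 mm²); the cube at (1, -2.5) (footprint 18.5×20.5) is included at this height (area 379.25 mm²); Subtracting the remaining from the first: starting from the 24.5×18 cube (441.00 mm²), the r=2.5 cylinder at (13, 6.5) lies wholly inside it (removes its full 18.75 mm² and its 15.53 mm outline becomes a hole wall); the r=10.5 cylinder at (9, 14.5) partially overlaps it — only the 212.56 mm² overlap (of its 330.75 mm²) is removed, clipping the outline; the 18.5×20.5 cube at (1, -2.5) partially overlaps it — only the 111.04 mm² overlap (of its 379.25 mm²) is removed, clipping the outline — area = 98.66 mm²; (whole slice rotated 35° about Z — lengths, areas and connectivity unchanged). Checking containment: the cross-section at z = 6.48 is a subset of the cross-section at z = 4.32.

entirely on top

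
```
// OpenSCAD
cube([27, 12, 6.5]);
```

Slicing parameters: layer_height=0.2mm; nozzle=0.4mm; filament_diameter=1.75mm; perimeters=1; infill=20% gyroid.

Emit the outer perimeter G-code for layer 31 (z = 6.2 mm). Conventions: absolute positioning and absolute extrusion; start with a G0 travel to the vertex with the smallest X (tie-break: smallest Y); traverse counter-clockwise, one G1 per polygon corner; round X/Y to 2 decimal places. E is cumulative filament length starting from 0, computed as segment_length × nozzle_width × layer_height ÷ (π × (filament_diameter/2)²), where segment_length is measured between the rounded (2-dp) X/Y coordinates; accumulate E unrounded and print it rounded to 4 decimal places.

At z = 6.2 mm: the 27×12 cube contributes its full rectangle. The outline is a single polygon with 4 vertices. Extrusion per mm of travel: 0.4 × 0.2 / (π × 0.875²) = 0.033260. Accumulating E over each segment gives final E = 2.5943.

G0 X0.00 Y0.00 Z6.20
G1 X27.00 Y0.00 E0.8980
G1 X27.00 Y12.00 E1.2971
G1 X0.00 Y12.00 E2.1952
G1 X0.00 Y0.00 E2.5943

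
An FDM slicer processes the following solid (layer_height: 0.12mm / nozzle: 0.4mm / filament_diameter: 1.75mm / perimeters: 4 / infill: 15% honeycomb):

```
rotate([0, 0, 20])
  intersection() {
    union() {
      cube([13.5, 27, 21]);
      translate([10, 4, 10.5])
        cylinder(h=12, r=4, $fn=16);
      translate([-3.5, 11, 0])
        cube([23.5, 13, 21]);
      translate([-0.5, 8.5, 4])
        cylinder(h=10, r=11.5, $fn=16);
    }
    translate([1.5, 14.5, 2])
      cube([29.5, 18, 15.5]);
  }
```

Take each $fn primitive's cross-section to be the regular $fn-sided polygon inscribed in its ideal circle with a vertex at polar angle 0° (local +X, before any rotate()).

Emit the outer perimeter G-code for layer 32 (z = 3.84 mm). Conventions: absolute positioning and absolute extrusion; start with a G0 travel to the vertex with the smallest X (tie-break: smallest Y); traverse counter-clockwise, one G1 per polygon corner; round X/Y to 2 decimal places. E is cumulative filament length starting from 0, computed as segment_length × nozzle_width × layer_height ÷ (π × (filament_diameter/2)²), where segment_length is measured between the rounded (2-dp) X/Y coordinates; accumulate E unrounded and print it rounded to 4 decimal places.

At z = 3.84 mm: the cube (footprint 13.5×27) is included at this height; the cylinder at (10, 4) is not intersected at this z (z outside [10.5, 22.5]); the 23.5×13 cube at (-3.5, 11) contributes its full rectangle; the cylinder at (-0.5, 8.5) is absent (z outside [4, 14]); Merging all regions: the regions partially overlap (shared area 175.50 mm²), so overlapping operands fuse into one piece — 1 connected region; the 29.5×18 cube at (1.5, 14.5) contributes its full rectangle; After intersecting: the 29.5×18 cube at (1.5, 14.5) partially overlaps that combined region; clipping to the common part keeps 211.75 mm² — 1 connected region; (whole slice rotated 20° about Z — lengths, areas and connectivity unchanged). The outline is a single polygon with 6 vertices. Extrusion per mm of travel: 0.4 × 0.12 / (π × 0.875²) = 0.019956. Accumulating E over each segment gives final E = 1.2371.

G0 X-7.83 Y25.88 Z3.84
G1 X-3.55 Y14.14 E0.2494
G1 X13.83 Y20.47 E0.6185
G1 X10.59 Y29.39 E0.8079
G1 X4.48 Y27.17 E0.9376
G1 X3.45 Y29.99 E0.9975
G1 X-7.83 Y25.88 E1.2371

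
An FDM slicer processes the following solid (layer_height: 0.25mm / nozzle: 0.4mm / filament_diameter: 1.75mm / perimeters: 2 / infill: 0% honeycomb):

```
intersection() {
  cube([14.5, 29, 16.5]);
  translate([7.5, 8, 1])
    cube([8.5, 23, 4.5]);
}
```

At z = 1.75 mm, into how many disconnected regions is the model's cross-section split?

At z = 1.75 mm: the cube (footprint 14.5×29) is included at this height; the cube at (7.5, 8) (footprint 8.5×23) is included at this height; After intersecting: the 8.5×23 cube at (7.5, 8) partially overlaps the 14.5×29 cube; clipping to the common part keeps 147.00 mm² — 1 connected region. The result has 1 disconnected region.

1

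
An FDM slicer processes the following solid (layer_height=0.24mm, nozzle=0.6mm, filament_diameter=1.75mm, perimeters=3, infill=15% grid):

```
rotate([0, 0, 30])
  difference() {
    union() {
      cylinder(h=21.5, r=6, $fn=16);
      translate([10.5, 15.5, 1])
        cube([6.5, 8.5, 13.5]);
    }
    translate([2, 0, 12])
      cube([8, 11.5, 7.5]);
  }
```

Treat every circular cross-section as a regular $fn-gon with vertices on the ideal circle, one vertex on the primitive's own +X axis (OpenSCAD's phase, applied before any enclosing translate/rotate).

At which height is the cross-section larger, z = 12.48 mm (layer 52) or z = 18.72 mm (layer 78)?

Layer 52 (z = 12.48): the r=6 cylinder gives a regular 16-gon of circumradius 6 (constant along its height) (area = (16/2)·6.000²·sin(360°/16) = 110.21 mm²); the cube at (10.5, 15.5) is present — its section is the full 6.5×8.5 rectangle (area 55.25 mm²); Combining (union): the 2 present regions are separate (no shared area or edge), so areas and boundary lengths simply add and each stays a separate island — area = 165.46 mm²; the cube at (2, 0) (footprint 8×11.5) is included at this height (area 92.00 mm²); After the difference (first − rest): starting from that combined region (165.46 mm²), the 8×11.5 cube at (2, 0) partially overlaps it — only the 15.95 mm² overlap (of its 92.00 mm²) is removed, clipping the outline — area = 149.51 mm²; (whole slice rotated 30° about Z — lengths, areas and connectivity unchanged). So its area = 149.51 mm². Layer 78 (z = 18.72): the r=6 cylinder contributes a regular 16-gon of circumradius 6 (area = (16/2)·6.000²·sin(360°/16) = 110.21 mm²); the cube at (10.5, 15.5) does not reach this height (z outside [1, 14.5]); Taking the union: only the r=6 cylinder is present, so the union is just that shape — area = 110.21 mm²; the 8×11.5 cube at (2, 0) contributes its full rectangle (area 92.00 mm²); Taking the first minus the rest: starting from that combined region (110.21 mm²), the 8×11.5 cube at (2, 0) partially overlaps it — only the 15.95 mm² overlap (of its 92.00 mm²) is removed, clipping the outline — area = 94.26 mm²; (whole slice rotated 30° about Z — lengths, areas and connectivity unchanged). So its area = 94.26 mm². Layer 52 is larger (149.51 vs 94.26 mm²).

layer 52 (z = 12.48 mm)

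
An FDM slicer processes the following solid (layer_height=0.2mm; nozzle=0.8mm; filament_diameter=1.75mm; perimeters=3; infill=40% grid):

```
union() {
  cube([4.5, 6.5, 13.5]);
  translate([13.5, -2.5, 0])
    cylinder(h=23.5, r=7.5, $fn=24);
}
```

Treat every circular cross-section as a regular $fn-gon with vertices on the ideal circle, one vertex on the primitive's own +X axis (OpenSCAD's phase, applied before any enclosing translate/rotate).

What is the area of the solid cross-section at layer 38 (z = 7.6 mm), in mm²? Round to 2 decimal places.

203.95 mm²

At z = 7.6 mm: the cube (footprint 4.5×6.5) is included at this height (area 29.25 mm²); the cylinder at (13.5, -2.5): section is a regular 24-gon, circumradius r=7.5 (area = (24/2)·7.500²·sin(360°/24) = 174.70 mm²); Combining (union): the 2 present regions are separate (no shared area or edge), so areas and boundary lengths simply add and each stays a separate island — area = 203.95 mm². Overall, the cross-section has 2 separate islands. Net area = 203.95 mm².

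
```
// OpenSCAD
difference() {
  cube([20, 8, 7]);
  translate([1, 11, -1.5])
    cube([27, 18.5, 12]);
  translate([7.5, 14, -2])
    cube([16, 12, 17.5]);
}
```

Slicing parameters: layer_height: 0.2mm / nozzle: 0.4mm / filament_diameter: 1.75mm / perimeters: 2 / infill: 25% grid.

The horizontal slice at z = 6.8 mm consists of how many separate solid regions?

At z = 6.8 mm: the 20×8 cube contributes its full rectangle; the cube at (1, 11) is present — its section is the full 27×18.5 rectangle; the cube at (7.5, 14) (footprint 16×12) is included at this height; Subtracting the remaining from the first: starting from the 20×8 cube, the 27×18.5 cube at (1, 11) misses the remaining region (no effect); the 16×12 cube at (7.5, 14) misses the remaining region (no effect) — 1 connected region. The result has 1 disconnected region.

1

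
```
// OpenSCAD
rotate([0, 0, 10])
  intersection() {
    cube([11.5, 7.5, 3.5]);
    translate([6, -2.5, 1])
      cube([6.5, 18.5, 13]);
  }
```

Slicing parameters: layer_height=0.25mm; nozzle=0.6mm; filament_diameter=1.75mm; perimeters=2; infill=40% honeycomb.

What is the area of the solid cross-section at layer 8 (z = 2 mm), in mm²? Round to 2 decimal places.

41.25 mm²

At z = 2 mm: the cube is present — its section is the full 11.5×7.5 rectangle (area 86.25 mm²); the cube at (6, -2.5) is present — its section is the full 6.5×18.5 rectangle (area 120.25 mm²); Taking the intersection: the 6.5×18.5 cube at (6, -2.5) partially overlaps the 11.5×7.5 cube; clipping to the common part keeps 41.25 mm² — area = 41.25 mm²; (rotated 10° about Z; rotation is an isometry so areas/perimeters/island counts are preserved). Overall, the cross-section is a single solid region. Net area = 41.25 mm².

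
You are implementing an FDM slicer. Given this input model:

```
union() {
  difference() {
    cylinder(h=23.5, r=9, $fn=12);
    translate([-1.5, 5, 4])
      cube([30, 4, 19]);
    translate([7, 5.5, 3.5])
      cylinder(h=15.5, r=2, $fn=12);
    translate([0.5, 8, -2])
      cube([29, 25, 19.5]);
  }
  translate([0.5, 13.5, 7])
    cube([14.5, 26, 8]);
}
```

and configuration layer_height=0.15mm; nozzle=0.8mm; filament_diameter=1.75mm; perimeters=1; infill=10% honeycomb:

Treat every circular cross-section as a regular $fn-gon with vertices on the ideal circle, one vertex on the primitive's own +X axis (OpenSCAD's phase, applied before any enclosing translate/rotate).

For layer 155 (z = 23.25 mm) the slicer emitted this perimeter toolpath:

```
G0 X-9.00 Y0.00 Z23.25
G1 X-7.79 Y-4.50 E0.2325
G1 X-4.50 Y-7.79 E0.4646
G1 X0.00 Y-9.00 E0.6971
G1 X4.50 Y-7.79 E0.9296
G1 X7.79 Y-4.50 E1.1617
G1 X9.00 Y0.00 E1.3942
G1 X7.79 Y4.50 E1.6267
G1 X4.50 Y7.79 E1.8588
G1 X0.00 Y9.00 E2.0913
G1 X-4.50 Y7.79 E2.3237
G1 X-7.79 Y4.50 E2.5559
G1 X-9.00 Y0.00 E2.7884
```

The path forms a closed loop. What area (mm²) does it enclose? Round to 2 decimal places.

Apply the shoelace formula to the sequence of (X, Y) vertices; enclosed area = 242.87 mm².

242.87 mm²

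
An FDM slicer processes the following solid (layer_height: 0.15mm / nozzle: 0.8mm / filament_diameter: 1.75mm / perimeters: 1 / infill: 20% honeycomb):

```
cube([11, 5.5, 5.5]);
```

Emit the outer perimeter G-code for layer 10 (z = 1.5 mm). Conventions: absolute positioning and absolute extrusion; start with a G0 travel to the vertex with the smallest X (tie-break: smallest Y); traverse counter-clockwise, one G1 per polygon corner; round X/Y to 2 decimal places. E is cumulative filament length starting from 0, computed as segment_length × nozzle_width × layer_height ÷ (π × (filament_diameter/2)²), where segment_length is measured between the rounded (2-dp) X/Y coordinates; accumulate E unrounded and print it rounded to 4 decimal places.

At z = 1.5 mm: the 11×5.5 cube contributes its full rectangle. The outline is a single polygon with 4 vertices. Extrusion per mm of travel: 0.8 × 0.15 / (π × 0.875²) = 0.049890. Accumulating E over each segment gives final E = 1.6464.

G0 X0.00 Y0.00 Z1.50
G1 X11.00 Y0.00 E0.5488
G1 X11.00 Y5.50 E0.8232
G1 X0.00 Y5.50 E1.3720
G1 X0.00 Y0.00 E1.6464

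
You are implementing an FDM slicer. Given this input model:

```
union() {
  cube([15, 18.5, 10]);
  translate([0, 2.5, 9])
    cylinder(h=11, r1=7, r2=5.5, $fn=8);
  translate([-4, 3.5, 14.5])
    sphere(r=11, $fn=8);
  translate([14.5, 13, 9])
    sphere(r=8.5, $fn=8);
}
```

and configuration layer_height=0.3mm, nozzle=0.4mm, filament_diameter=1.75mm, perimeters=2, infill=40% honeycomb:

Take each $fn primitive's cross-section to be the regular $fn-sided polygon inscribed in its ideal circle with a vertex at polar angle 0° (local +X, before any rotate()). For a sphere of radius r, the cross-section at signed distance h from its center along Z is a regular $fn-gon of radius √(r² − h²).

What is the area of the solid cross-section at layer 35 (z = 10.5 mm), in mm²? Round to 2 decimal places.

At z = 10.5 mm: the cube does not reach this height (z outside [0, 10]); the cone at (0, 2.5) contributes a regular 8-gon of circumradius 6.795 (interpolated between r1=7 and r2=5.5 at t=0.136) (area = (8/2)·6.795²·sin(360°/8) = 130.61 mm²); the r=11 sphere at (-4, 3.5) contributes a regular 8-gon of circumradius √(11²−4²) = 10.247 (area = (8/2)·10.247²·sin(360°/8) = 296.98 mm²); the r=8.5 sphere at (14.5, 13) contributes a regular 8-gon of circumradius √(8.5²−1.5²) = 8.367 (area = (8/2)·8.367²·sin(360°/8) = 197.99 mm²); Merging all regions: the regions partially overlap — summed areas 625.59 mm² minus the doubly-counted overlap 124.69 mm² gives 500.90 mm² — area = 500.90 mm². Overall, the cross-section has 2 separate islands. Net area = 500.90 mm².

500.90 mm²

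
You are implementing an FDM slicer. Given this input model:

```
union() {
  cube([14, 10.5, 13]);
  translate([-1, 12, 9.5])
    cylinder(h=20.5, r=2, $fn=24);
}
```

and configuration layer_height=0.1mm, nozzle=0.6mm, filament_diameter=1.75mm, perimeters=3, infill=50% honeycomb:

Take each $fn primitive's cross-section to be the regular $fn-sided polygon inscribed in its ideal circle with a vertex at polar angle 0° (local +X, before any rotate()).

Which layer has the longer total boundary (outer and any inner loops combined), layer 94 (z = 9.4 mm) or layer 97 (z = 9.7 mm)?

layer 97 (z = 9.7 mm)

Layer 94 (z = 9.4): the cube is present — its section is the full 14×10.5 rectangle (perimeter 49.00 mm); the cylinder at (-1, 12) does not reach this height (z outside [9.5, 30]); Taking the union: only the 14×10.5 cube is present, so the union is just that shape — boundary = 49.00 mm. So its perimeter = 49.00 mm. Layer 97 (z = 9.7): the 14×10.5 cube contributes its full rectangle (perimeter 49.00 mm); the cylinder at (-1, 12): section is a regular 24-gon, circumradius r=2 (perimeter = 2·24·2.000·sin(180°/24) = 12.53 mm); Taking the union: the regions partially overlap (shared area 0.04 mm²), so the edge portions inside another operand are dropped and the merged outline is re-measured after clipping — boundary = 60.61 mm. So its perimeter = 60.61 mm. Layer 97 is larger (60.61 vs 49.00 mm).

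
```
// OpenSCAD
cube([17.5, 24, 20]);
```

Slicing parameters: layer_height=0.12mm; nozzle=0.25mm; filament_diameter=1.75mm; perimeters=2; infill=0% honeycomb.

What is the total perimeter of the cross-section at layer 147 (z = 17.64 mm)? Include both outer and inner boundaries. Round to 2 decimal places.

83.00 mm

At z = 17.64 mm: the 17.5×24 cube contributes its full rectangle (perimeter 83.00 mm). Overall, the cross-section is a single solid region. Total boundary length (outer) = 83.00 mm.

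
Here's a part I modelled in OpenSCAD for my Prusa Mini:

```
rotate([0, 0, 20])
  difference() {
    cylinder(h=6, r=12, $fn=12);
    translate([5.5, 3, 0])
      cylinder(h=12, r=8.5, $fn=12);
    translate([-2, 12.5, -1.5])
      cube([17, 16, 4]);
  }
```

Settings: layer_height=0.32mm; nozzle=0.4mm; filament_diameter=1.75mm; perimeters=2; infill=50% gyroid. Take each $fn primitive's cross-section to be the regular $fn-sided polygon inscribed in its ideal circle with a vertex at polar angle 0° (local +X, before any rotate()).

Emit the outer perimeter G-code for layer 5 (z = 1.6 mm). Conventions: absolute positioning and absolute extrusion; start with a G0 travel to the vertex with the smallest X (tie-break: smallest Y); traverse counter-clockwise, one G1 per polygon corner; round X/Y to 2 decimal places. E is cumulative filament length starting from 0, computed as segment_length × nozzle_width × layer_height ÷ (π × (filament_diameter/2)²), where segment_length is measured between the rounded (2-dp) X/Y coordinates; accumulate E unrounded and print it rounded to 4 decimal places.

At z = 1.6 mm: the r=12 cylinder contributes a regular 12-gon of circumradius 12; the r=8.5 cylinder at (5.5, 3) gives a regular 12-gon of circumradius 8.5 (constant along its height); the cube at (-2, 12.5) is present — its section is the full 17×16 rectangle; Subtracting the remaining from the first: starting from the r=12 cylinder, the r=8.5 cylinder at (5.5, 3) partially overlaps it — only the 180.96 mm² overlap (of its 216.75 mm²) is removed, clipping the outline; the 17×16 cube at (-2, 12.5) misses the remaining region (no effect) — 1 connected region; (whole slice rotated 20° about Z — lengths, areas and connectivity unchanged). The outline is a single polygon with 18 vertices. Extrusion per mm of travel: 0.4 × 0.32 / (π × 0.875²) = 0.053216. Accumulating E over each segment gives final E = 4.6689.

G0 X-11.82 Y2.08 Z1.60
G1 X-11.28 Y-4.10 E0.3301
G1 X-7.71 Y-9.19 E0.6610
G1 X-2.08 Y-11.82 E0.9917
G1 X4.10 Y-11.28 E1.3218
G1 X9.19 Y-7.71 E1.6527
G1 X11.82 Y-2.08 E1.9833
G1 X11.54 Y1.13 E2.1548
G1 X10.65 Y-0.76 E2.2660
G1 X7.05 Y-3.29 E2.5001
G1 X2.67 Y-3.67 E2.7341
G1 X-1.32 Y-1.81 E2.9684
G1 X-3.85 Y1.79 E3.2025
G1 X-4.23 Y6.18 E3.4370
G1 X-2.37 Y10.16 E3.6708
G1 X-0.31 Y11.61 E3.8049
G1 X-4.10 Y11.28 E4.0073
G1 X-9.19 Y7.71 E4.3382
G1 X-11.82 Y2.08 E4.6689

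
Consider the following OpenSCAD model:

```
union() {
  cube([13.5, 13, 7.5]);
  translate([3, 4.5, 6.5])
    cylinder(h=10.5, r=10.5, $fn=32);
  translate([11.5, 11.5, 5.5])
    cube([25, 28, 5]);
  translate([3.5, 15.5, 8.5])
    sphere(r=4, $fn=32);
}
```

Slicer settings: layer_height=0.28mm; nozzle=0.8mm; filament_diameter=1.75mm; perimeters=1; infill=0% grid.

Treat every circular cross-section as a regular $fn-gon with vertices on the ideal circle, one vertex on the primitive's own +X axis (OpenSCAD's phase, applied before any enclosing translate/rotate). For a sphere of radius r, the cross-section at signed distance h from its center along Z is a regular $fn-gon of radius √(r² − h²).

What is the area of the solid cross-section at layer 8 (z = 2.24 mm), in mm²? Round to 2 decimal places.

175.50 mm²

At z = 2.24 mm: the cube is present — its section is the full 13.5×13 rectangle (area 175.50 mm²); the cylinder at (3, 4.5) is not intersected at this z (z outside [6.5, 17]); the cube at (11.5, 11.5) is absent (z outside [5.5, 10.5]); the sphere at (3.5, 15.5) does not reach this height (|z−center|=6.260 > r=4); Combining (union): only the 13.5×13 cube is present, so the union is just that shape — area = 175.50 mm². Overall, the cross-section is a single solid region. Net area = 175.50 mm².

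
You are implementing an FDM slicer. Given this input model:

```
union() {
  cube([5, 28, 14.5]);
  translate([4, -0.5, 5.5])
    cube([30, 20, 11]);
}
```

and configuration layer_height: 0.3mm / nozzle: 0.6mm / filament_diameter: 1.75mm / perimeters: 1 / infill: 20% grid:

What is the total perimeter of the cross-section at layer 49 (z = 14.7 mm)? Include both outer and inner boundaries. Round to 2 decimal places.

At z = 14.7 mm: the cube does not reach this height (z outside [0, 14.5]); the 30×20 cube at (4, -0.5) contributes its full rectangle (perimeter 100.00 mm); Combining (union): only the 30×20 cube at (4, -0.5) is present, so the union is just that shape — boundary = 100.00 mm. Overall, the cross-section is a single solid region. Total boundary length (outer) = 100.00 mm.

100.00 mm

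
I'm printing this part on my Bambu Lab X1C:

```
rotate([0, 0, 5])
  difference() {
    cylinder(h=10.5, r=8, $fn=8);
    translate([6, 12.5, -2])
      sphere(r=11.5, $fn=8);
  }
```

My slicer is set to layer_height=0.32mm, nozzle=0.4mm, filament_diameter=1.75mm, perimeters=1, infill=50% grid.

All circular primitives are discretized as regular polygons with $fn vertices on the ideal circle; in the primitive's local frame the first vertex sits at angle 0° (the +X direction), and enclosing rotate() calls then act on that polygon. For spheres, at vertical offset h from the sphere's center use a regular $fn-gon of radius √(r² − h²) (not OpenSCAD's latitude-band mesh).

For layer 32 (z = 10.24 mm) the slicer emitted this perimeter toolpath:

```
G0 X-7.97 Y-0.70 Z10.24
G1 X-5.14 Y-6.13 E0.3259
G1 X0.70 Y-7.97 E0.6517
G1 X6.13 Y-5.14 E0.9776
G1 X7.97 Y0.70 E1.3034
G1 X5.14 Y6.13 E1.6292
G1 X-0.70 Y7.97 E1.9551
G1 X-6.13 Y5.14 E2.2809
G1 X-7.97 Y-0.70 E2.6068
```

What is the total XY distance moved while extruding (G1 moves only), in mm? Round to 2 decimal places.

Sum the Euclidean lengths of each G1 segment: total = 48.98 mm.

48.98 mm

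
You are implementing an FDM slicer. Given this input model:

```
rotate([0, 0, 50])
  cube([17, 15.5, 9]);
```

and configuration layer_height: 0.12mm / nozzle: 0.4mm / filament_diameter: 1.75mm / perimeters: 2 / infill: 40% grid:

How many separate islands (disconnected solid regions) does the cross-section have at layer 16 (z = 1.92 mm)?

At z = 1.92 mm: the cube (footprint 17×15.5) is included at this height; (rotated 50° about Z; rotation is an isometry so areas/perimeters/island counts are preserved). Overall, the cross-section is a single solid region. Island count = 1.

1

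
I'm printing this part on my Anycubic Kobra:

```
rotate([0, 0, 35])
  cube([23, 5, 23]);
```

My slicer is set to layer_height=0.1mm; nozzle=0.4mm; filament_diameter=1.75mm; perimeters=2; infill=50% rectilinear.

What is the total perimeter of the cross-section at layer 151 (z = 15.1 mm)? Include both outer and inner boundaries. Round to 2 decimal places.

56.00 mm

At z = 15.1 mm: the cube (footprint 23×5) is included at this height (perimeter 56.00 mm); (whole slice rotated 35° about Z — lengths, areas and connectivity unchanged). Overall, the cross-section is a single solid region. Total boundary length (outer) = 56.00 mm.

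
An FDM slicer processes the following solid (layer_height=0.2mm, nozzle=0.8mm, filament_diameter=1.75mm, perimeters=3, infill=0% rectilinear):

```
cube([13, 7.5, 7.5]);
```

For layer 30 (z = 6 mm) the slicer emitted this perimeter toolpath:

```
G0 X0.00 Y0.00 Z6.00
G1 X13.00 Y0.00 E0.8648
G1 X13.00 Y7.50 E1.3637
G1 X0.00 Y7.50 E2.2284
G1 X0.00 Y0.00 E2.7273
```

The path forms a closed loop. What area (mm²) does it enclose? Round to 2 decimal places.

97.50 mm²

Apply the shoelace formula to the sequence of (X, Y) vertices; enclosed area = 97.50 mm².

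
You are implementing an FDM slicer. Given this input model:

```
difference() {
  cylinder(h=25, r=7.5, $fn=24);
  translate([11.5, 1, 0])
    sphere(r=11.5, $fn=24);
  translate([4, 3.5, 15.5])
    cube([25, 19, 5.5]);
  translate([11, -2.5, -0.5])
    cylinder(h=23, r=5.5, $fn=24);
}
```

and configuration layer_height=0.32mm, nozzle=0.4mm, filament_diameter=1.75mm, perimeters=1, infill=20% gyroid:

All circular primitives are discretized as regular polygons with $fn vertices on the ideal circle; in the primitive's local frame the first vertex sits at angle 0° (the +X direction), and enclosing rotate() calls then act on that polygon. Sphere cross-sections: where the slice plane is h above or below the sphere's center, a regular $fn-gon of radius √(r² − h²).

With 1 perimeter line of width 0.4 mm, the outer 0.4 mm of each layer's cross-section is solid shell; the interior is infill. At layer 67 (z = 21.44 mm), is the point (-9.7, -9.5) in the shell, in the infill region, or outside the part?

outside

At z = 21.44 mm: the r=7.5 cylinder gives a regular 24-gon of circumradius 7.5 (constant along its height); the sphere at (11.5, 1) does not reach this height (|z−center|=21.440 > r=11.5); the cube at (4, 3.5) does not reach this height (z outside [15.5, 21]); the cylinder at (11, -2.5): section is a regular 24-gon, circumradius r=5.5; After the difference (first − rest): starting from the r=7.5 cylinder, the r=5.5 cylinder at (11, -2.5) partially overlaps it — only the 6.91 mm² overlap (of its 93.95 mm²) is removed, clipping the outline — 1 connected region. Overall, the cross-section is a single solid region. The nearest boundary edge runs (-3.75, -6.50)→(-5.30, -5.30); distance from the point to it = 6.08 mm. The point is not inside any of the regions above, so it lies outside the cross-section (6.08 mm from the nearest boundary).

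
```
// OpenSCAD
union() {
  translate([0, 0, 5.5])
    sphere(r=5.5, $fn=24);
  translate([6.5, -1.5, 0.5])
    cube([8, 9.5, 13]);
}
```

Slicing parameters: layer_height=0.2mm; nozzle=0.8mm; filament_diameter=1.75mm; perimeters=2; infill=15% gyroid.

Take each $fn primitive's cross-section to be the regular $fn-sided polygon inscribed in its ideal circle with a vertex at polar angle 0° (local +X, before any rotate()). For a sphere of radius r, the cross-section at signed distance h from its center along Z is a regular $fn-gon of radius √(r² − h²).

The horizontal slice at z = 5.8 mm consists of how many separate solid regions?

At z = 5.8 mm: the r=5.5 sphere slices to a regular 24-gon of circumradius 5.492 (√(r²−h²) with h=0.3 from center); the cube at (6.5, -1.5) is present — its section is the full 8×9.5 rectangle; Taking the union: the 2 present regions are separate (no shared area or edge), so areas and boundary lengths simply add and each stays a separate island — 2 connected regions. The result has 2 disconnected regions.

2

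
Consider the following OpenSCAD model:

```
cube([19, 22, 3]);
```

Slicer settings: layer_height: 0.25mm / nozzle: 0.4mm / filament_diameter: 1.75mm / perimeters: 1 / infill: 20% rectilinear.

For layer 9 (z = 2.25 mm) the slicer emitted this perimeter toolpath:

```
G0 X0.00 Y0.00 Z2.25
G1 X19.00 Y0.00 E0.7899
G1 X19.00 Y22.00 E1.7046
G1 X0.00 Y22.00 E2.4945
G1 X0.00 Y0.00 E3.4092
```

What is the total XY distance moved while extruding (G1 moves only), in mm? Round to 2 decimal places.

Sum the Euclidean lengths of each G1 segment: total = 82.00 mm.

82.00 mm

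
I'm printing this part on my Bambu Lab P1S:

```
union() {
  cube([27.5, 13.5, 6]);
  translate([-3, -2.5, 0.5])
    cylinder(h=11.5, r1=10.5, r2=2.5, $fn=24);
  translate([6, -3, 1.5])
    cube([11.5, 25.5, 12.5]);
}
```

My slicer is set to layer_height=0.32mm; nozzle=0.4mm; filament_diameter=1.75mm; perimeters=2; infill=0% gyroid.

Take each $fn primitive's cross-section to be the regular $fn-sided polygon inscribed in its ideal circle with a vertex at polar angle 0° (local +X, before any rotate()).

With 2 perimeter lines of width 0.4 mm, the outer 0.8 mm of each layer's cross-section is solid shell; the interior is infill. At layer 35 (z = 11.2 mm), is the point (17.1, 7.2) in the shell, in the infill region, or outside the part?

At z = 11.2 mm: the cube is not intersected at this z (z outside [0, 6]); the cone at (-3, -2.5): at t=0.930 of its height the radius interpolates to r₁+(r₂−r₁)t = 3.057, giving a regular 24-gon of that circumradius; the 11.5×25.5 cube at (6, -3) contributes its full rectangle; Combining (union): the 2 present regions are separate (no shared area or edge), so areas and boundary lengths simply add and each stays a separate island — 2 connected regions. Overall, the cross-section has 2 separate islands. The nearest boundary edge runs (17.50, 22.50)→(17.50, -3.00); distance from the point to it = 0.40 mm. (Shell/infill is judged within the island containing the point — the largest one.) The point is inside the cross-section, 0.40 mm from the nearest boundary — within the 0.8 mm shell band (2 × 0.4).

shell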